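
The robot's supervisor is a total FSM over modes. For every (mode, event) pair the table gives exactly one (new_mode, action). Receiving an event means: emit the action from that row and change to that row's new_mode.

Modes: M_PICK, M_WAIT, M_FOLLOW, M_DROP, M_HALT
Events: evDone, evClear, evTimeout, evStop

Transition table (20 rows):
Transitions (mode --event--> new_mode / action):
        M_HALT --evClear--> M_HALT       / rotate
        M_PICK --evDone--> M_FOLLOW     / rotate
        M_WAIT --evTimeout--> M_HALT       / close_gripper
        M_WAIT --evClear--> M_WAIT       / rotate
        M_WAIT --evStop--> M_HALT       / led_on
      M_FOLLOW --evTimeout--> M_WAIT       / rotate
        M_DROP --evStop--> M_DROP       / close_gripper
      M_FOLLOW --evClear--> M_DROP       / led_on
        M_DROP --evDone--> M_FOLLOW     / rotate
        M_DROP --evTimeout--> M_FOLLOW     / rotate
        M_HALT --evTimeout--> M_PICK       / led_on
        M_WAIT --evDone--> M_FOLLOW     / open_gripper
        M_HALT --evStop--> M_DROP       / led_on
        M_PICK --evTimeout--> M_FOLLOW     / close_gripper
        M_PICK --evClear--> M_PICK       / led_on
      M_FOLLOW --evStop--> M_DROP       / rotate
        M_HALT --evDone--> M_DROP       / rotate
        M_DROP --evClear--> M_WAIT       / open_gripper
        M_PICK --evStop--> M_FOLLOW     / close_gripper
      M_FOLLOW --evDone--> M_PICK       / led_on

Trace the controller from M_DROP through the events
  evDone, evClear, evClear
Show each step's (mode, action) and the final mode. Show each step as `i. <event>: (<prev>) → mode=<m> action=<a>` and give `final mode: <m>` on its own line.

1. evDone: (M_DROP) → mode=M_FOLLOW action=rotate
2. evClear: (M_FOLLOW) → mode=M_DROP action=led_on
3. evClear: (M_DROP) → mode=M_WAIT action=open_gripper

final mode: M_WAIT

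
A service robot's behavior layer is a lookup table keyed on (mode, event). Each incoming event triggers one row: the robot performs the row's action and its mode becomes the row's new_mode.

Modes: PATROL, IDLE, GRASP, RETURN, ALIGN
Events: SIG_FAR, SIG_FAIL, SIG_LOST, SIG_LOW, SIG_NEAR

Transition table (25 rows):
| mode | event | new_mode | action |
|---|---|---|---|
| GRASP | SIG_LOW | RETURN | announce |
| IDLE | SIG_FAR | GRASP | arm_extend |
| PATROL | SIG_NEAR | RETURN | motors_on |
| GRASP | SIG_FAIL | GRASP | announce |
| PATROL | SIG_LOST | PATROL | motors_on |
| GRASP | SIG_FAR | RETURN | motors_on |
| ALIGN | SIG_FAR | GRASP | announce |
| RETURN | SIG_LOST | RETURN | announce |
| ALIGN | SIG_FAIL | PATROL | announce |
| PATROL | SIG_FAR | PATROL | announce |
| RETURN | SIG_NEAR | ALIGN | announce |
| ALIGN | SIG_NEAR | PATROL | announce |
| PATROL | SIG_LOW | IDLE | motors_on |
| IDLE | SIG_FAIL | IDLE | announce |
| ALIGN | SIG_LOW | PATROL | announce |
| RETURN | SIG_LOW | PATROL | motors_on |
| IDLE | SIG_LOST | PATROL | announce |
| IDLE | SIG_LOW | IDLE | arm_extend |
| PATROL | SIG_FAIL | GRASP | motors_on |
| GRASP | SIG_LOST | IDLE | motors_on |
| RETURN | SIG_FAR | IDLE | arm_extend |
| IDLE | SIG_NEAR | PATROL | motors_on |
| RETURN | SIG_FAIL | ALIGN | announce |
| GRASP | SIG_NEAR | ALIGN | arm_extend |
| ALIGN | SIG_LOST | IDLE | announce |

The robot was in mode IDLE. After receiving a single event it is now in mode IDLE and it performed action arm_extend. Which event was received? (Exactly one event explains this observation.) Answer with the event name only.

SIG_LOW

try SIG_FAR: (IDLE, SIG_FAR) → (GRASP, arm_extend)
try SIG_FAIL: (IDLE, SIG_FAIL) → (IDLE, announce)
try SIG_LOST: (IDLE, SIG_LOST) → (PATROL, announce)
try SIG_LOW: (IDLE, SIG_LOW) → (IDLE, arm_extend)  ← matches
try SIG_NEAR: (IDLE, SIG_NEAR) → (PATROL, motors_on)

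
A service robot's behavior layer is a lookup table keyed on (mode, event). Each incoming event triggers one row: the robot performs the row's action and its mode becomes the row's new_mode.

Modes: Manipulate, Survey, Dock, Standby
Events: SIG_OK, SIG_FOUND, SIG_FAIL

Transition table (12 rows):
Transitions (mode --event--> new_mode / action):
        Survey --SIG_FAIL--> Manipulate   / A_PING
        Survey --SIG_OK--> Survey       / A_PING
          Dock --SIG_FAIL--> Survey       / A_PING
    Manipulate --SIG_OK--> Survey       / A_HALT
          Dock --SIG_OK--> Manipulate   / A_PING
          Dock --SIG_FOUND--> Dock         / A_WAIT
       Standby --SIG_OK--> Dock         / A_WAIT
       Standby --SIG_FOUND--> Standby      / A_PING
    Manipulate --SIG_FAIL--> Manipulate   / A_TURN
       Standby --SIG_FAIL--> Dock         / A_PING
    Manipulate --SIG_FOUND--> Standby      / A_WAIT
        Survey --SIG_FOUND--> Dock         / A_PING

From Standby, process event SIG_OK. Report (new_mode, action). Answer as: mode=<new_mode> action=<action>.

current mode = Standby; filter table to that mode:
  (Standby, SIG_OK) → (Dock, A_WAIT)  ← event matches
  (Standby, SIG_FOUND) → (Standby, A_PING)
  (Standby, SIG_FAIL) → (Dock, A_PING)
event = SIG_OK selects (Dock, A_WAIT)

mode=Dock action=A_WAIT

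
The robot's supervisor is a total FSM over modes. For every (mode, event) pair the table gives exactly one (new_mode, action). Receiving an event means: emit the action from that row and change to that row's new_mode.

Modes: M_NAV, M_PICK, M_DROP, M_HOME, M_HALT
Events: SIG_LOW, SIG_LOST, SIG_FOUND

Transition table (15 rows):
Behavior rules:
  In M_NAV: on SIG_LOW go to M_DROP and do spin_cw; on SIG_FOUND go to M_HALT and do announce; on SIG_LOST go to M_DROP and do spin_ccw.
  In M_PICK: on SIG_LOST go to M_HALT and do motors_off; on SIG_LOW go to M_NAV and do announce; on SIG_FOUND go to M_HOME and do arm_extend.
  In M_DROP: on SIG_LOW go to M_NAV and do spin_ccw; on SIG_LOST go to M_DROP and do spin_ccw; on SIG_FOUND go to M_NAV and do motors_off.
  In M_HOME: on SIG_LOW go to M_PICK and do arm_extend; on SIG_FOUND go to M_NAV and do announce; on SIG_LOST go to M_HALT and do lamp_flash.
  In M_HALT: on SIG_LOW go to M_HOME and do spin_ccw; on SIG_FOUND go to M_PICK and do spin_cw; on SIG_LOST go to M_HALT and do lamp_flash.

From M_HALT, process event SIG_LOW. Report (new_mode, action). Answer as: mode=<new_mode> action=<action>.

current mode = M_HALT; filter table to that mode:
  (M_HALT, SIG_LOW) → (M_HOME, spin_ccw)  ← event matches
  (M_HALT, SIG_FOUND) → (M_PICK, spin_cw)
  (M_HALT, SIG_LOST) → (M_HALT, lamp_flash)
event = SIG_LOW selects (M_HOME, spin_ccw)

mode=M_HOME action=spin_ccw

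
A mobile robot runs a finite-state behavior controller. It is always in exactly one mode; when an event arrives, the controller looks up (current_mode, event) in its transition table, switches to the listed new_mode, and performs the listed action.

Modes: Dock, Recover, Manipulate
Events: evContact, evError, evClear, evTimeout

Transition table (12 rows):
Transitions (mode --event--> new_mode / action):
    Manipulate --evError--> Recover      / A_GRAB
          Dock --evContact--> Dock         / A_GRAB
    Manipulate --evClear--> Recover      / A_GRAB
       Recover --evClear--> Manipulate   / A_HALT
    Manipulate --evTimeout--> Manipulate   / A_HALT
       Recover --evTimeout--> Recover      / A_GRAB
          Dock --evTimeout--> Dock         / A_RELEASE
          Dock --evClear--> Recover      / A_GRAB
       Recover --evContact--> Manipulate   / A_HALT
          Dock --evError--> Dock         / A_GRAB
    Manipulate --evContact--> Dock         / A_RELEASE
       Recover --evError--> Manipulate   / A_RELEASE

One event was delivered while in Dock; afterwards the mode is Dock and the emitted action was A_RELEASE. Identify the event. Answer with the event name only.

try evContact: (Dock, evContact) → (Dock, A_GRAB)
try evError: (Dock, evError) → (Dock, A_GRAB)
try evClear: (Dock, evClear) → (Recover, A_GRAB)
try evTimeout: (Dock, evTimeout) → (Dock, A_RELEASE)  ← matches

evTimeout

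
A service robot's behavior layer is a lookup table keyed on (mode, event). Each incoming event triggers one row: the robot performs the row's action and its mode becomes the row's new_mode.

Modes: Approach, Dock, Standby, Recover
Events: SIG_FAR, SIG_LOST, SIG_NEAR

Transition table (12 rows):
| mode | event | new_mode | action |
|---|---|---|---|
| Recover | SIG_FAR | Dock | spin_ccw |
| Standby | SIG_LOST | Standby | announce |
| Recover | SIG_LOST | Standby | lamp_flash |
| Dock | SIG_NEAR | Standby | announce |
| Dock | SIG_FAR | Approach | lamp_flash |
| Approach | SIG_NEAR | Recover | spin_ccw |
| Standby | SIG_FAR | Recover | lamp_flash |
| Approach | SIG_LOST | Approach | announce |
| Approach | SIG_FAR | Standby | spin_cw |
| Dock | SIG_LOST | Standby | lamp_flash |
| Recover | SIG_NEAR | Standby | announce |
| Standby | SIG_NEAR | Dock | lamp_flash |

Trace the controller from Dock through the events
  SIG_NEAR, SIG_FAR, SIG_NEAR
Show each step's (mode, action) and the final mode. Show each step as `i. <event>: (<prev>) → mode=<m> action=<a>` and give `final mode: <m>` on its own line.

final mode: Standby

1. SIG_NEAR: (Dock) → mode=Standby action=announce
2. SIG_FAR: (Standby) → mode=Recover action=lamp_flash
3. SIG_NEAR: (Recover) → mode=Standby action=announce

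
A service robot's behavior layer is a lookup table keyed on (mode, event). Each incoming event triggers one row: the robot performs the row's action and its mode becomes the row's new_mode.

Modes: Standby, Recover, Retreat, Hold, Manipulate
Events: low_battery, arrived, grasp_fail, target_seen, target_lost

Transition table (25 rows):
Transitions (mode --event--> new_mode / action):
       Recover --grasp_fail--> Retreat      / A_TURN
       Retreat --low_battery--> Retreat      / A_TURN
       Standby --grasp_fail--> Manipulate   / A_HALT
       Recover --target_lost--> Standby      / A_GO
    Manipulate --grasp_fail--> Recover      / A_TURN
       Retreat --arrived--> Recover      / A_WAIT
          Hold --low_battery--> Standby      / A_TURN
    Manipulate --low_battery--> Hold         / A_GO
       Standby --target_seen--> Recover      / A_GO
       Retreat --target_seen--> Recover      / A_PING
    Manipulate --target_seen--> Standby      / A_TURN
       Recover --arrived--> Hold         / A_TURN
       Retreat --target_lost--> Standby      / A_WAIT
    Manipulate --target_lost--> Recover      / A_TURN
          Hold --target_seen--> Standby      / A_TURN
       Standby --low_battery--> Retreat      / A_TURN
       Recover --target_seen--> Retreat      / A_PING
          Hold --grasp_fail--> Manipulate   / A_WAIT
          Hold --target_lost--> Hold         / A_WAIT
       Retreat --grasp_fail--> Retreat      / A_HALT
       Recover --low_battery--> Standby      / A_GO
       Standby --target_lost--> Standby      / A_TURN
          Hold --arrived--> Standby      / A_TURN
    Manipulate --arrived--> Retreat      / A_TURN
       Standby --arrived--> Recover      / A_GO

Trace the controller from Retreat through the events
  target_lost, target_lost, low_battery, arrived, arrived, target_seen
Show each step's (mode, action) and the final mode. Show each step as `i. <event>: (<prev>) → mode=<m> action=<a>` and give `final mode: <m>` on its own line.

1. target_lost: (Retreat) → mode=Standby action=A_WAIT
2. target_lost: (Standby) → mode=Standby action=A_TURN
3. low_battery: (Standby) → mode=Retreat action=A_TURN
4. arrived: (Retreat) → mode=Recover action=A_WAIT
5. arrived: (Recover) → mode=Hold action=A_TURN
6. target_seen: (Hold) → mode=Standby action=A_TURN

final mode: Standby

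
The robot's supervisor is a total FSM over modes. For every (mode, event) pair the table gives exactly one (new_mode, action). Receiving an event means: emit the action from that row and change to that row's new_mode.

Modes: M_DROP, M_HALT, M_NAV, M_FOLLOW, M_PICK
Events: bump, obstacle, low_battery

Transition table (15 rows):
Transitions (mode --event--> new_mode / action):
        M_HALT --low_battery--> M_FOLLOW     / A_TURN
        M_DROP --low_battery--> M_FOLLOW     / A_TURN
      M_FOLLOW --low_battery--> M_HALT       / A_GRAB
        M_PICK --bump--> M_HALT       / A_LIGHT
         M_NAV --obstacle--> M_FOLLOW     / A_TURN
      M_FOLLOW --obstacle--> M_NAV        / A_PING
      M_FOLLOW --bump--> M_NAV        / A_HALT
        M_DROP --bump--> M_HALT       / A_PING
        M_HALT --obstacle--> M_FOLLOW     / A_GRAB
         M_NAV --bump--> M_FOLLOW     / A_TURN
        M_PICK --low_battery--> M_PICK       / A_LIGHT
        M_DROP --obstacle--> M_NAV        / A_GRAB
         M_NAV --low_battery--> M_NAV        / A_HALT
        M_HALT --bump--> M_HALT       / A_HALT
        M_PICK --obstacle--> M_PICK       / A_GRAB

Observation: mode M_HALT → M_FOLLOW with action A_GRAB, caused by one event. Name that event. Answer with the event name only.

try bump: (M_HALT, bump) → (M_HALT, A_HALT)
try obstacle: (M_HALT, obstacle) → (M_FOLLOW, A_GRAB)  ← matches
try low_battery: (M_HALT, low_battery) → (M_FOLLOW, A_TURN)

obstacle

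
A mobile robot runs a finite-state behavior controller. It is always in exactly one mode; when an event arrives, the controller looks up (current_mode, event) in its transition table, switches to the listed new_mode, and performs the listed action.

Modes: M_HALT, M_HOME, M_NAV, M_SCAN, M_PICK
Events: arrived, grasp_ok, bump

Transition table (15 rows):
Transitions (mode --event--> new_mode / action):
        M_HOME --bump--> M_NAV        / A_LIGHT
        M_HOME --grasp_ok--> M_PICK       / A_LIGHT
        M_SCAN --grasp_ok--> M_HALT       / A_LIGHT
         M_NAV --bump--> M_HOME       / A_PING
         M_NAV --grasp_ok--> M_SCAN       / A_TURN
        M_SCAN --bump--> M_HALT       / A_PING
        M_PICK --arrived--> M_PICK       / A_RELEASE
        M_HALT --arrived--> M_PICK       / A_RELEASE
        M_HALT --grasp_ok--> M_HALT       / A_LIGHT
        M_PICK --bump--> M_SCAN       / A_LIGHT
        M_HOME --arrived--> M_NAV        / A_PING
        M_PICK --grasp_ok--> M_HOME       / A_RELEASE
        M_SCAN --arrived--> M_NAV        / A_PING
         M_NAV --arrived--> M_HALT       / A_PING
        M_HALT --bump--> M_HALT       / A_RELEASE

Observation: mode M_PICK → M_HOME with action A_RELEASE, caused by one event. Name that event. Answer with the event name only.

try arrived: (M_PICK, arrived) → (M_PICK, A_RELEASE)
try grasp_ok: (M_PICK, grasp_ok) → (M_HOME, A_RELEASE)  ← matches
try bump: (M_PICK, bump) → (M_SCAN, A_LIGHT)

grasp_ok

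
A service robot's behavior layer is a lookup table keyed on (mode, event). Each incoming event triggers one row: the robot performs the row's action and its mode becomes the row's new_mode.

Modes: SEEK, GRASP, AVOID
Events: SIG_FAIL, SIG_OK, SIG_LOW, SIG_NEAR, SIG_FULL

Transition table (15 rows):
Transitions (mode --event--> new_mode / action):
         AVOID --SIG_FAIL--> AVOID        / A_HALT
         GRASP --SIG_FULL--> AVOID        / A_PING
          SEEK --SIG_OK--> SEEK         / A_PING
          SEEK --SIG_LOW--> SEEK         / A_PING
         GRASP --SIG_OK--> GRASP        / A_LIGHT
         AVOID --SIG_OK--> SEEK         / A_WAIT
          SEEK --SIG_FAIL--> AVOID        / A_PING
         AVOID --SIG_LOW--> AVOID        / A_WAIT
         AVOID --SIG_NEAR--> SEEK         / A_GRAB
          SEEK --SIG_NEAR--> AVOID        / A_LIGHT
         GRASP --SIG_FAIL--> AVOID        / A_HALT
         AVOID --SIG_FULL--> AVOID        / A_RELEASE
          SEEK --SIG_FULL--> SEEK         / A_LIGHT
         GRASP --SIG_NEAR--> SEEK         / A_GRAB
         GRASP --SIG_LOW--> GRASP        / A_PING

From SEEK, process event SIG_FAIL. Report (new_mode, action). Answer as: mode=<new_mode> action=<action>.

mode=AVOID action=A_PING

current mode = SEEK; filter table to that mode:
  (SEEK, SIG_OK) → (SEEK, A_PING)
  (SEEK, SIG_LOW) → (SEEK, A_PING)
  (SEEK, SIG_FAIL) → (AVOID, A_PING)  ← event matches
  (SEEK, SIG_NEAR) → (AVOID, A_LIGHT)
  (SEEK, SIG_FULL) → (SEEK, A_LIGHT)
event = SIG_FAIL selects (AVOID, A_PING)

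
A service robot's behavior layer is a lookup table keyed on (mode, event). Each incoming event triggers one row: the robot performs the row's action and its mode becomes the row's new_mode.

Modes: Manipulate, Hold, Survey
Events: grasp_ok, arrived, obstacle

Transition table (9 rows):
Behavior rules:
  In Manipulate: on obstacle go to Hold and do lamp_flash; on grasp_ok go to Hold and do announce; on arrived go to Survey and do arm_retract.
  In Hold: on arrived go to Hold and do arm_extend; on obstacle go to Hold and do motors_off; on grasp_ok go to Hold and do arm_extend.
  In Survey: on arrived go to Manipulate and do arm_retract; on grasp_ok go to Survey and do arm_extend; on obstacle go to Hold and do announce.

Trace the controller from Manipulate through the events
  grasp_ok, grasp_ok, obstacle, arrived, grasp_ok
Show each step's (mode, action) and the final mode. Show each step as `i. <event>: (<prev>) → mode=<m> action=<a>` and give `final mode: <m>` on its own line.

final mode: Hold

1. grasp_ok: (Manipulate) → mode=Hold action=announce
2. grasp_ok: (Hold) → mode=Hold action=arm_extend
3. obstacle: (Hold) → mode=Hold action=motors_off
4. arrived: (Hold) → mode=Hold action=arm_extend
5. grasp_ok: (Hold) → mode=Hold action=arm_extend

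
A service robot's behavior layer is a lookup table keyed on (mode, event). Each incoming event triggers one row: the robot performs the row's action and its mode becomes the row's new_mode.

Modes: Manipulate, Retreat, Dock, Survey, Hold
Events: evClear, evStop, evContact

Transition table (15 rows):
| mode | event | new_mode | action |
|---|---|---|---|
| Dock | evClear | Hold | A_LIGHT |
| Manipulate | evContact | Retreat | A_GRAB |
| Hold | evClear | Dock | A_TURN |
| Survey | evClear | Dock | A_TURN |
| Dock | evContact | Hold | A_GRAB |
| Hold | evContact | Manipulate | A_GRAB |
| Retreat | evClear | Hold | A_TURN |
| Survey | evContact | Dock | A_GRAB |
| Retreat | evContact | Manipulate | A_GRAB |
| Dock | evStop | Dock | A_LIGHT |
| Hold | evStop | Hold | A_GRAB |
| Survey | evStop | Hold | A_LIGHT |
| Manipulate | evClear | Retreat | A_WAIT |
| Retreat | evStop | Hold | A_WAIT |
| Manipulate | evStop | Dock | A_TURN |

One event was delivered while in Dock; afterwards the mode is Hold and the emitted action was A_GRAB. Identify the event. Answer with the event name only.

evContact

try evClear: (Dock, evClear) → (Hold, A_LIGHT)
try evStop: (Dock, evStop) → (Dock, A_LIGHT)
try evContact: (Dock, evContact) → (Hold, A_GRAB)  ← matches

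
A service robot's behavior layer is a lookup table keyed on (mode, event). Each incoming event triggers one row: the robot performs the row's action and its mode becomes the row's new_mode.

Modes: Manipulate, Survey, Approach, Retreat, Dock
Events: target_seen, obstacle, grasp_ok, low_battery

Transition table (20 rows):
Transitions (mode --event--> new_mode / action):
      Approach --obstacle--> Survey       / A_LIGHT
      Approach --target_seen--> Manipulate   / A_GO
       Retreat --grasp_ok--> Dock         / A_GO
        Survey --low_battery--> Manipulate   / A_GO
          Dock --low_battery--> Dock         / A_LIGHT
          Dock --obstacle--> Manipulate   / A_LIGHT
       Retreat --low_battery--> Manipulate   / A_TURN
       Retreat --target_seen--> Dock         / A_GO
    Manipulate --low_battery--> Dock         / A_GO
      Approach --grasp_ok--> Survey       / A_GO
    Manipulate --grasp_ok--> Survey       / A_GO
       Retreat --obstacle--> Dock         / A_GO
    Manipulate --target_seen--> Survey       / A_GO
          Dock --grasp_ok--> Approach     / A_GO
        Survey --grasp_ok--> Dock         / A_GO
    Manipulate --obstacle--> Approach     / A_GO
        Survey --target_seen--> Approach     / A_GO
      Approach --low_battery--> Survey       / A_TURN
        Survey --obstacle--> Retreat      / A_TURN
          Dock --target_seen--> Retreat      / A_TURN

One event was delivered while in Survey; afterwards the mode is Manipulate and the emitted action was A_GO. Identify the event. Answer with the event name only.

low_battery

try target_seen: (Survey, target_seen) → (Approach, A_GO)
try obstacle: (Survey, obstacle) → (Retreat, A_TURN)
try grasp_ok: (Survey, grasp_ok) → (Dock, A_GO)
try low_battery: (Survey, low_battery) → (Manipulate, A_GO)  ← matches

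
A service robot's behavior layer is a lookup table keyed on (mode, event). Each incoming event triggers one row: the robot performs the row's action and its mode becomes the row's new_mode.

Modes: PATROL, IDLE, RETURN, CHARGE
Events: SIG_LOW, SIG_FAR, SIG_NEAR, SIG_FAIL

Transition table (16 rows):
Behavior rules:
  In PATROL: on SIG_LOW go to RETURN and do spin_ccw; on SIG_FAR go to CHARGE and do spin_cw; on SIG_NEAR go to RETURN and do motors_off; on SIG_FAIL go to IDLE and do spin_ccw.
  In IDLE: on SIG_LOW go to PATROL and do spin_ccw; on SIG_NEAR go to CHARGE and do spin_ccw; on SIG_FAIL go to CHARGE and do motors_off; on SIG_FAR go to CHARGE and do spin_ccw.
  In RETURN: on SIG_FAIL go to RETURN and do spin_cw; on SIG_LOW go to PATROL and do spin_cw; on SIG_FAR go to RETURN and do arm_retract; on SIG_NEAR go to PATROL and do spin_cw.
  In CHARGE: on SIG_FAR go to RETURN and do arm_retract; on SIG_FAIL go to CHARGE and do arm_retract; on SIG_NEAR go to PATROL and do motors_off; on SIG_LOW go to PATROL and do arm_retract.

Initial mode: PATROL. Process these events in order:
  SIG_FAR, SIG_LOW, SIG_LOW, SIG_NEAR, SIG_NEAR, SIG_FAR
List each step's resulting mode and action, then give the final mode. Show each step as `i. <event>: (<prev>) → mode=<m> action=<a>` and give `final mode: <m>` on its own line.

final mode: RETURN

1. SIG_FAR: (PATROL) → mode=CHARGE action=spin_cw
2. SIG_LOW: (CHARGE) → mode=PATROL action=arm_retract
3. SIG_LOW: (PATROL) → mode=RETURN action=spin_ccw
4. SIG_NEAR: (RETURN) → mode=PATROL action=spin_cw
5. SIG_NEAR: (PATROL) → mode=RETURN action=motors_off
6. SIG_FAR: (RETURN) → mode=RETURN action=arm_retract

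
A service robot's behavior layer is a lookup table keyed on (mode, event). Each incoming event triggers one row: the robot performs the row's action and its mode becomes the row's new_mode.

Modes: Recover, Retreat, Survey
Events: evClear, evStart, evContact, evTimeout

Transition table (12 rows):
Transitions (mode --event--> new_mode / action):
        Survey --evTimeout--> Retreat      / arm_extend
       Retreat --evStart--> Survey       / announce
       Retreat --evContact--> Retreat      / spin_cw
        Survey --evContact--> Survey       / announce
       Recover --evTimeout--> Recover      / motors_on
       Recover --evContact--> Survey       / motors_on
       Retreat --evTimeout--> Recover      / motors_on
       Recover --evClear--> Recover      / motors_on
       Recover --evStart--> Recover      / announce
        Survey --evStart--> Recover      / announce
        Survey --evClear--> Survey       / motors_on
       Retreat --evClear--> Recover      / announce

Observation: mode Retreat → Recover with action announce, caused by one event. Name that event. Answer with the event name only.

try evClear: (Retreat, evClear) → (Recover, announce)  ← matches
try evStart: (Retreat, evStart) → (Survey, announce)
try evContact: (Retreat, evContact) → (Retreat, spin_cw)
try evTimeout: (Retreat, evTimeout) → (Recover, motors_on)

evClear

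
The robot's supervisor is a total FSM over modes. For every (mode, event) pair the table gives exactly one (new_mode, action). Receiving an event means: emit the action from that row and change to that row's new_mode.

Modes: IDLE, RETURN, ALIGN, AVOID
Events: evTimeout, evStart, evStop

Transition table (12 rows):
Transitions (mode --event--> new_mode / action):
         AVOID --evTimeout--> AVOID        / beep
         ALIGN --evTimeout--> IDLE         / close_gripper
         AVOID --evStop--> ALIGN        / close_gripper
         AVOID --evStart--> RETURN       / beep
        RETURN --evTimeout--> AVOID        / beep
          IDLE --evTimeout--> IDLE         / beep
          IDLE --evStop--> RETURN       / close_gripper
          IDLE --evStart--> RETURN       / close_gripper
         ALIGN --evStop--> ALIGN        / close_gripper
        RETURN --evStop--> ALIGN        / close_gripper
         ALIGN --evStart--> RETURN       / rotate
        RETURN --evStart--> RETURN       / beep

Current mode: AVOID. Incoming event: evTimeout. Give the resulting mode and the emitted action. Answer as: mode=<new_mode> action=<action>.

mode=AVOID action=beep

current mode = AVOID; filter table to that mode:
  (AVOID, evTimeout) → (AVOID, beep)  ← event matches
  (AVOID, evStop) → (ALIGN, close_gripper)
  (AVOID, evStart) → (RETURN, beep)
event = evTimeout selects (AVOID, beep)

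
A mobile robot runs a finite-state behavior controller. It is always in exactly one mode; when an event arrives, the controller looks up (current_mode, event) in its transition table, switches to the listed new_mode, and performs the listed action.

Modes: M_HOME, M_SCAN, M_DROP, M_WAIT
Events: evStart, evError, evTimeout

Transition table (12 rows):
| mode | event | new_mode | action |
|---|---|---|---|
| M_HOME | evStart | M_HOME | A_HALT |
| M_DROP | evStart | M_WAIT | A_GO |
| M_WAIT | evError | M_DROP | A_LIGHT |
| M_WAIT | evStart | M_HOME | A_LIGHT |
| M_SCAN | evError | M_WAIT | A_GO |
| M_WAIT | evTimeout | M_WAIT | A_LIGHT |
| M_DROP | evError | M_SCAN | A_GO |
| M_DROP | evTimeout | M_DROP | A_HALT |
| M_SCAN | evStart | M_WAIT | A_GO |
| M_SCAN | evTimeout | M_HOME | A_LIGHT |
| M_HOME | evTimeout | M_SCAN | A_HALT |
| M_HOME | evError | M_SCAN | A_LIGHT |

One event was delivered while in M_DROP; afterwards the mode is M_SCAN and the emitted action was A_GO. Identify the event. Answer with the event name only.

try evStart: (M_DROP, evStart) → (M_WAIT, A_GO)
try evError: (M_DROP, evError) → (M_SCAN, A_GO)  ← matches
try evTimeout: (M_DROP, evTimeout) → (M_DROP, A_HALT)

evError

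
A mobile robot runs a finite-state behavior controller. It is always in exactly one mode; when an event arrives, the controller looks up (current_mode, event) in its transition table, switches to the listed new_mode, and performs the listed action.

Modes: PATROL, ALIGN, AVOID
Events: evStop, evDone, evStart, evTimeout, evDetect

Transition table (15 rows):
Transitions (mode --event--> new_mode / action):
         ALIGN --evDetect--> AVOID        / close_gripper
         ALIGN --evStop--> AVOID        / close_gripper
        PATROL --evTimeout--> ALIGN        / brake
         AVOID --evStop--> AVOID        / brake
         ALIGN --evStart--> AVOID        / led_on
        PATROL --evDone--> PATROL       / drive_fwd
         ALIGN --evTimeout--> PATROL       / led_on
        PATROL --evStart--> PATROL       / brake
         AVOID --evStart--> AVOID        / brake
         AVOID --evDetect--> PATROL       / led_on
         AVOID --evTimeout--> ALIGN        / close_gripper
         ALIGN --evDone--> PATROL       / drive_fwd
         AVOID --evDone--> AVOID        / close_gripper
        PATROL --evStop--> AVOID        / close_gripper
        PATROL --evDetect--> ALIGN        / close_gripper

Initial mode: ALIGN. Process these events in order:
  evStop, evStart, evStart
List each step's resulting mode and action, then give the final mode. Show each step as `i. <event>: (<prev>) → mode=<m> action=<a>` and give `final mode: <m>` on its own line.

1. evStop: (ALIGN) → mode=AVOID action=close_gripper
2. evStart: (AVOID) → mode=AVOID action=brake
3. evStart: (AVOID) → mode=AVOID action=brake

final mode: AVOID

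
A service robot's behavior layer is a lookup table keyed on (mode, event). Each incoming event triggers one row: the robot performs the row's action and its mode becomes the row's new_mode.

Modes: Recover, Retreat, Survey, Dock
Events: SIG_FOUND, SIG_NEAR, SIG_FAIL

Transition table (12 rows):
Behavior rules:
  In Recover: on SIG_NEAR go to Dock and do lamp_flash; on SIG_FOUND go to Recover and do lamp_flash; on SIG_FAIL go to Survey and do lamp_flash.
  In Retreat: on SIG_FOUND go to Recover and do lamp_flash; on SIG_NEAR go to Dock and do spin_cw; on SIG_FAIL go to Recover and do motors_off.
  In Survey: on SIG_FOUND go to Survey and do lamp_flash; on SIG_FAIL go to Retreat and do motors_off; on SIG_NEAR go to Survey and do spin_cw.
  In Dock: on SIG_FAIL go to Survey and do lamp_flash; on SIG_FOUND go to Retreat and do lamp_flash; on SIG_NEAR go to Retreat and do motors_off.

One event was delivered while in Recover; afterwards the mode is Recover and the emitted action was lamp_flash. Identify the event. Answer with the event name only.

try SIG_FOUND: (Recover, SIG_FOUND) → (Recover, lamp_flash)  ← matches
try SIG_NEAR: (Recover, SIG_NEAR) → (Dock, lamp_flash)
try SIG_FAIL: (Recover, SIG_FAIL) → (Survey, lamp_flash)

SIG_FOUND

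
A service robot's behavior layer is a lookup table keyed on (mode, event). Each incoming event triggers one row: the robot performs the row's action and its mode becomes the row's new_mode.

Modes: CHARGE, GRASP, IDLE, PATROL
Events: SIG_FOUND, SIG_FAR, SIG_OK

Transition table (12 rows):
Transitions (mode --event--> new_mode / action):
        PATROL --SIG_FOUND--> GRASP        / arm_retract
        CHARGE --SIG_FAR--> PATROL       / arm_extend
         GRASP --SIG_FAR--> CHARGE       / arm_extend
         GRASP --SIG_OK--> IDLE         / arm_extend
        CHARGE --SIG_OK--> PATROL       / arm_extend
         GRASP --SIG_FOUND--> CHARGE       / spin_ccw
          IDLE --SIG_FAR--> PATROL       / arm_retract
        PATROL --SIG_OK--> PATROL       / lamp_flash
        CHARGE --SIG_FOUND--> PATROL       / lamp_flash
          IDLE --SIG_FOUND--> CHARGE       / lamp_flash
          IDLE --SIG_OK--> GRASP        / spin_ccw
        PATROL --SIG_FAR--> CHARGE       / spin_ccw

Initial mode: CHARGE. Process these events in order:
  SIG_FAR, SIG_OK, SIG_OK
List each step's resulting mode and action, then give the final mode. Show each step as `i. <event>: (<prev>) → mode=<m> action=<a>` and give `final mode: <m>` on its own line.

1. SIG_FAR: (CHARGE) → mode=PATROL action=arm_extend
2. SIG_OK: (PATROL) → mode=PATROL action=lamp_flash
3. SIG_OK: (PATROL) → mode=PATROL action=lamp_flash

final mode: PATROL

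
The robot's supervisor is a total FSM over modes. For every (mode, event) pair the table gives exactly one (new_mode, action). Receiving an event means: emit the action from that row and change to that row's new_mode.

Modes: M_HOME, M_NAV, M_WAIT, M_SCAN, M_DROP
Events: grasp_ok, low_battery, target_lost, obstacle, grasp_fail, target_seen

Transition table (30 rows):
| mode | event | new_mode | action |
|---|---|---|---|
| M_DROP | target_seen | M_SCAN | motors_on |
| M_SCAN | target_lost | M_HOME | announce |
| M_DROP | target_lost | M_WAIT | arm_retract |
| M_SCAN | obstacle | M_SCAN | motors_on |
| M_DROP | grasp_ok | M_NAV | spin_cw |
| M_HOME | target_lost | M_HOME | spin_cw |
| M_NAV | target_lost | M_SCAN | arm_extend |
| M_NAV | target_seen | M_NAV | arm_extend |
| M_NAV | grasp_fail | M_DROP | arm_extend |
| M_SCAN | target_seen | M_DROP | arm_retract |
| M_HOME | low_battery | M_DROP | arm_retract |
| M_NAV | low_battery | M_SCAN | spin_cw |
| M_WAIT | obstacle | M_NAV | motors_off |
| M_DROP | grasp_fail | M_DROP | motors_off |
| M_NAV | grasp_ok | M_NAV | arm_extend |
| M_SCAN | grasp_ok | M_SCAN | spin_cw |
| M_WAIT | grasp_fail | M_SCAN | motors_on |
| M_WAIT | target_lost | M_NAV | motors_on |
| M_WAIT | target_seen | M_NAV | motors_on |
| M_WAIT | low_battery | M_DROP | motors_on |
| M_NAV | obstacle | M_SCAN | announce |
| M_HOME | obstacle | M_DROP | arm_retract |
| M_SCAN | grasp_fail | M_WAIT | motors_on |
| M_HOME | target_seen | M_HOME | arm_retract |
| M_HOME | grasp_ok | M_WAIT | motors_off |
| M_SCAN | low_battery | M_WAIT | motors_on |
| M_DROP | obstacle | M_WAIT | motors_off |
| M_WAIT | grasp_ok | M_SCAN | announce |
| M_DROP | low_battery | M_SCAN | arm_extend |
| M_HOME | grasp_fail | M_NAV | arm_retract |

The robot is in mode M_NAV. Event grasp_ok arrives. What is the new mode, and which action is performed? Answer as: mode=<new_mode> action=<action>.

mode=M_NAV action=arm_extend

current mode = M_NAV; filter table to that mode:
  (M_NAV, target_lost) → (M_SCAN, arm_extend)
  (M_NAV, target_seen) → (M_NAV, arm_extend)
  (M_NAV, grasp_fail) → (M_DROP, arm_extend)
  (M_NAV, low_battery) → (M_SCAN, spin_cw)
  (M_NAV, grasp_ok) → (M_NAV, arm_extend)  ← event matches
  (M_NAV, obstacle) → (M_SCAN, announce)
event = grasp_ok selects (M_NAV, arm_extend)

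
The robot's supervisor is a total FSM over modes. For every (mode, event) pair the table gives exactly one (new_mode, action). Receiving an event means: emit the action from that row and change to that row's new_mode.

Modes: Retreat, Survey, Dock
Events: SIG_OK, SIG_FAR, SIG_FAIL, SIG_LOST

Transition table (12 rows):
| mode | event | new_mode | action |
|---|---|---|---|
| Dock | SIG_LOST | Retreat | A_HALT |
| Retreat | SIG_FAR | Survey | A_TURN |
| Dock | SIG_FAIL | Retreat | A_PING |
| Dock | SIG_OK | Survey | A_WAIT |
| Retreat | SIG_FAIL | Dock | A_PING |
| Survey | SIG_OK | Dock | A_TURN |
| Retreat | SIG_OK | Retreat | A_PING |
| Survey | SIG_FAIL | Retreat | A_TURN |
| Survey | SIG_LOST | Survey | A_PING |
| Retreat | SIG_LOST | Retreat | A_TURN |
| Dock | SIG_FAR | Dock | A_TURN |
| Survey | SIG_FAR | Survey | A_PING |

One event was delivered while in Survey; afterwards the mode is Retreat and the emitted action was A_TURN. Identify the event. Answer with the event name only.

SIG_FAIL

try SIG_OK: (Survey, SIG_OK) → (Dock, A_TURN)
try SIG_FAR: (Survey, SIG_FAR) → (Survey, A_PING)
try SIG_FAIL: (Survey, SIG_FAIL) → (Retreat, A_TURN)  ← matches
try SIG_LOST: (Survey, SIG_LOST) → (Survey, A_PING)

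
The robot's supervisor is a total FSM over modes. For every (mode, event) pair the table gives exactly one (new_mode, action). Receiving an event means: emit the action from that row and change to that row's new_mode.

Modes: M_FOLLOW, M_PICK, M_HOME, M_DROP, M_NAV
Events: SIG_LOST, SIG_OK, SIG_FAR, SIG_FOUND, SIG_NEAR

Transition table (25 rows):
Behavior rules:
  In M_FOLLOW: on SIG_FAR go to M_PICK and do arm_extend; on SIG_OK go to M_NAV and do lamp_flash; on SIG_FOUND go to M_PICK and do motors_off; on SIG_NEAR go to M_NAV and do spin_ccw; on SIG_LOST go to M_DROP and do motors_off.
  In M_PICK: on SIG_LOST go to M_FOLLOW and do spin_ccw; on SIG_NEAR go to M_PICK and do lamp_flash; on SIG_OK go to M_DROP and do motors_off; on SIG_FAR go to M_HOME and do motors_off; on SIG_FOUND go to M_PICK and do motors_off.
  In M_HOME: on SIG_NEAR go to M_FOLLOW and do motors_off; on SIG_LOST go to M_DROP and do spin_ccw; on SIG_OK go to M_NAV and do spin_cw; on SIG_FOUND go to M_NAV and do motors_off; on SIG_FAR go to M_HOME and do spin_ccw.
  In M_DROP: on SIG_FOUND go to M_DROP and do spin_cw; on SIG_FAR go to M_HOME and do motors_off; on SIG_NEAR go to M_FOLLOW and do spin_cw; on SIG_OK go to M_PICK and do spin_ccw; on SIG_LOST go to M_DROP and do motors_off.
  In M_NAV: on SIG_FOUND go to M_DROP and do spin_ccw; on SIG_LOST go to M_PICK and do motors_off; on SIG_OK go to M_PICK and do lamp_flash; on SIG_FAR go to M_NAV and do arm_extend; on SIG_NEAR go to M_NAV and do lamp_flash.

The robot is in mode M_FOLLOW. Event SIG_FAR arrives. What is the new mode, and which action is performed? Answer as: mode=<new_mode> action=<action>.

mode=M_PICK action=arm_extend

current mode = M_FOLLOW; filter table to that mode:
  (M_FOLLOW, SIG_FAR) → (M_PICK, arm_extend)  ← event matches
  (M_FOLLOW, SIG_OK) → (M_NAV, lamp_flash)
  (M_FOLLOW, SIG_FOUND) → (M_PICK, motors_off)
  (M_FOLLOW, SIG_NEAR) → (M_NAV, spin_ccw)
  (M_FOLLOW, SIG_LOST) → (M_DROP, motors_off)
event = SIG_FAR selects (M_PICK, arm_extend)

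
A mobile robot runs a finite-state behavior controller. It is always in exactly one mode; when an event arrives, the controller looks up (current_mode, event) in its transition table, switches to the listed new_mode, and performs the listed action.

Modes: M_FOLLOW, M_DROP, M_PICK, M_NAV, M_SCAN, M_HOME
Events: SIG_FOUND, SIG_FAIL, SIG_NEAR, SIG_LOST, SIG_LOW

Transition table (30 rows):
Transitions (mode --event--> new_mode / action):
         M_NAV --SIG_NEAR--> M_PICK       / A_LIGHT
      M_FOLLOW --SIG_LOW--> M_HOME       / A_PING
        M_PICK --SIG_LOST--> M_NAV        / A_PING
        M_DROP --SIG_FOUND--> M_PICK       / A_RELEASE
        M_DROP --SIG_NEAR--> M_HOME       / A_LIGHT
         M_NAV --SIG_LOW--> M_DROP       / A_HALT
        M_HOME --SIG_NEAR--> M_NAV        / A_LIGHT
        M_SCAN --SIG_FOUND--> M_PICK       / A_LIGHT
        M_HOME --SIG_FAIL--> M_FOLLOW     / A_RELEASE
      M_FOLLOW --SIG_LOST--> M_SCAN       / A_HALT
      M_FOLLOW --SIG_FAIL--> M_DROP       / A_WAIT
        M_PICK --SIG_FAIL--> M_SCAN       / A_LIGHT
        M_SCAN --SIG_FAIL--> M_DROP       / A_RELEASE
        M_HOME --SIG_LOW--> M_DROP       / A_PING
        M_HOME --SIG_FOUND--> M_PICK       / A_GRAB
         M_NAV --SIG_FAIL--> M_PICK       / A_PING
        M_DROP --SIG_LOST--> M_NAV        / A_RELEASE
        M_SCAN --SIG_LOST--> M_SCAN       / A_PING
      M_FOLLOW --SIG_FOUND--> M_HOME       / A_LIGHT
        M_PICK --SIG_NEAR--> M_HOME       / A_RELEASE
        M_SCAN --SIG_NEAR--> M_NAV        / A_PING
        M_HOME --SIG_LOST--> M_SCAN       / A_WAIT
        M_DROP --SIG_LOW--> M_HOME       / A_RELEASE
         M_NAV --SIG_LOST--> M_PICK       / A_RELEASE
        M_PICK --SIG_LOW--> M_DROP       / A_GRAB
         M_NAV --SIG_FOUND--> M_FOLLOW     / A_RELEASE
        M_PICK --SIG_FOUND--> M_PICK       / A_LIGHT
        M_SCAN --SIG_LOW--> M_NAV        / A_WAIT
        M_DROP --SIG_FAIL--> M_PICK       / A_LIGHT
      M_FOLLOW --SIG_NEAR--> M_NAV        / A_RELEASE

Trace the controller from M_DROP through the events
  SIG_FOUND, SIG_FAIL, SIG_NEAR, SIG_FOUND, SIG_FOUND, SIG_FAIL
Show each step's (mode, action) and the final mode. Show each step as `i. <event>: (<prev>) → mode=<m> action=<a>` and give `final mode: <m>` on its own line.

1. SIG_FOUND: (M_DROP) → mode=M_PICK action=A_RELEASE
2. SIG_FAIL: (M_PICK) → mode=M_SCAN action=A_LIGHT
3. SIG_NEAR: (M_SCAN) → mode=M_NAV action=A_PING
4. SIG_FOUND: (M_NAV) → mode=M_FOLLOW action=A_RELEASE
5. SIG_FOUND: (M_FOLLOW) → mode=M_HOME action=A_LIGHT
6. SIG_FAIL: (M_HOME) → mode=M_FOLLOW action=A_RELEASE

final mode: M_FOLLOW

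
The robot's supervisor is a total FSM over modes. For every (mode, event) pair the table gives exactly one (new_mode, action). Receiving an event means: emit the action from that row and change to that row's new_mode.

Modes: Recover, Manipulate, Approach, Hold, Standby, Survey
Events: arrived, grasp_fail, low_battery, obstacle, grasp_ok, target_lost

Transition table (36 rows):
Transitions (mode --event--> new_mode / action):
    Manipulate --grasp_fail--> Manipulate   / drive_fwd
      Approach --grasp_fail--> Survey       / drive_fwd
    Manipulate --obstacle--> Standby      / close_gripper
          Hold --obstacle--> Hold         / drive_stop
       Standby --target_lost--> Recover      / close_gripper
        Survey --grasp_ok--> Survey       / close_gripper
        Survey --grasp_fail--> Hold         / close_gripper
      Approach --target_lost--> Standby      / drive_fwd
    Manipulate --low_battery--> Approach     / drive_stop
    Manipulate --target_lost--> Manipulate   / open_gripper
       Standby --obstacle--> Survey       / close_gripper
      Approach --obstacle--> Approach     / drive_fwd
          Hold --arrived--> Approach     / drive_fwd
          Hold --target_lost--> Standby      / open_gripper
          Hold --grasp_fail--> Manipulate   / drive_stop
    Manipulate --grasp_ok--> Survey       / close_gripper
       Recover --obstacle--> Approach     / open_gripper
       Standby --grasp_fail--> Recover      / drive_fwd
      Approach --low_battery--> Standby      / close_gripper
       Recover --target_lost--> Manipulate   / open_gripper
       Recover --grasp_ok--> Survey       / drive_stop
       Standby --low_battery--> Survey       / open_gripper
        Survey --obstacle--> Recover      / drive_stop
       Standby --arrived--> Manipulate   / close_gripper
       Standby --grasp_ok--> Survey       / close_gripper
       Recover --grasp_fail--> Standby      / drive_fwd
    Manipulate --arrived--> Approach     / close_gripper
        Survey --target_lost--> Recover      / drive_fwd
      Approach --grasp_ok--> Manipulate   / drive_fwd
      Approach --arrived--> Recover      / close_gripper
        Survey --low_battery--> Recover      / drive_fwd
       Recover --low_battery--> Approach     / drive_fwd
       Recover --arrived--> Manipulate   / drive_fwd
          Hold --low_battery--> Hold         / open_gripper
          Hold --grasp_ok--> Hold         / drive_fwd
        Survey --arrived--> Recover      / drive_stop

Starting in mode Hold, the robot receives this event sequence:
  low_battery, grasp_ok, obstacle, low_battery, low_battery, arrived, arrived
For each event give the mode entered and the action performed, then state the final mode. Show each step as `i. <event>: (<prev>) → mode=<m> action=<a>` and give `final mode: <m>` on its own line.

1. low_battery: (Hold) → mode=Hold action=open_gripper
2. grasp_ok: (Hold) → mode=Hold action=drive_fwd
3. obstacle: (Hold) → mode=Hold action=drive_stop
4. low_battery: (Hold) → mode=Hold action=open_gripper
5. low_battery: (Hold) → mode=Hold action=open_gripper
6. arrived: (Hold) → mode=Approach action=drive_fwd
7. arrived: (Approach) → mode=Recover action=close_gripper

final mode: Recover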